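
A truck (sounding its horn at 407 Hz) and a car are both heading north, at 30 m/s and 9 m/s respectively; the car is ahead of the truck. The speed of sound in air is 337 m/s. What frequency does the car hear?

435 Hz

The car is ahead, so the truck is moving toward it while the car is moving away from the truck.
General Doppler shift: f' = f · (v − v_o)/(v − v_s).
f' = 407 × (337 − 9)/(337 − 30) = 407 × 328/307 ≈ 435 Hz.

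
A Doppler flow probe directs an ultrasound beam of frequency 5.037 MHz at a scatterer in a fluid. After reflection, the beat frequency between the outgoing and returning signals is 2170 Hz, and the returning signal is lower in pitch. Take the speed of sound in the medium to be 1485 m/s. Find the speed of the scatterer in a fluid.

0.32 m/s

Double Doppler shift off a moving reflector: f₂ = f₀ · (v + u)/(v − u) (u > 0 toward emitter).
Returning signal is lower, so f₂ = f₀ − Δf = 5037000 − 2170 = 5034830 Hz.
Rearranging, u = v · (f₂ − f₀)/(f₂ + f₀) = 1485 × -2170/10071830 ≈ -0.32 m/s.
So the scatterer in a fluid is moving at 0.32 m/s away from the emitter.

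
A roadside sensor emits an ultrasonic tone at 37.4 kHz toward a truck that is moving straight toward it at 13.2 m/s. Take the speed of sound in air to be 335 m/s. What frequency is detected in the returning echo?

The truck first receives the wave as a moving observer: f₁ = f₀ · (v + u)/v = 37.4 × (335 + 13.2)/335 ≈ 38.9 kHz.
The reflection then acts as a moving source: f₂ = f₁ · v/(v − u) ≈ 40.5 kHz.

40.5 kHz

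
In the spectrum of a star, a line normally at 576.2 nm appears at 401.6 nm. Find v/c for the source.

λ'/λ₀ = 0.6970 < 1 (blueshift), so the source is approaching.
λ'/λ₀ = √((1 − β)/(1 + β)) for an approaching source ⇒ β = (1 − r²)/(1 + r²) with r = λ'/λ₀.
β = (1 − 0.4858)/(1 + 0.4858) ≈ 0.346.

0.346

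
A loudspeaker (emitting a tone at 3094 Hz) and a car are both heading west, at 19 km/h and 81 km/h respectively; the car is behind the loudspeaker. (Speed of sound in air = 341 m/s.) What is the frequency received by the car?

3248 Hz

19 km/h = 5.278 m/s; 81 km/h = 22.5 m/s.
The car is behind, so the loudspeaker is moving away from it while the car is moving toward the loudspeaker.
General Doppler shift: f' = f · (v + v_o)/(v + v_s).
f' = 3094 × (341 + 22.5)/(341 + 5.278) = 3094 × 363.5/346.28 ≈ 3248 Hz.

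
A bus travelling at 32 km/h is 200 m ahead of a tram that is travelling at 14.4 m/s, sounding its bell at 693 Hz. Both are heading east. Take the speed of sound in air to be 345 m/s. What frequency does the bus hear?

705 Hz

32 km/h = 8.889 m/s.
The bus is ahead, so the tram is moving toward it while the bus is moving away from the tram.
Both move, so f' = f · (v − v_o)/(v − v_s).
f' = 693 × (345 − 8.889)/(345 − 14.4) = 693 × 336.11/330.6 ≈ 705 Hz.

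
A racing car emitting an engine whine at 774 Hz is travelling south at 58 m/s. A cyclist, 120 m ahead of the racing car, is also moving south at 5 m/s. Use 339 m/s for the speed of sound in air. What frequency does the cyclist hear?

920 Hz

The cyclist is ahead, so the racing car is moving toward it while the cyclist is moving away from the racing car.
With source approaching and observer receding, f' = f · (v − v_o)/(v − v_s).
f' = 774 × (339 − 5)/(339 − 58) = 774 × 334/281 ≈ 920 Hz.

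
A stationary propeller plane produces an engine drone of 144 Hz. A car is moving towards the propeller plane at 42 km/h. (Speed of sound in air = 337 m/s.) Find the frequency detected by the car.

42 km/h = 11.67 m/s.
Moving observer, stationary source: f' = f · (v + v_o)/v.
f' = 144 × (337 + 11.67)/337 = 144 × 348.67/337 ≈ 149 Hz.

149 Hz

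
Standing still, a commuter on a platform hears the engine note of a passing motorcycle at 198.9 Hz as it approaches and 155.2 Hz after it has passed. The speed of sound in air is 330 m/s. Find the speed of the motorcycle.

f₁/f₂ = (v + v_s)/(v − v_s), so v_s = v · (f₁ − f₂)/(f₁ + f₂).
v_s = 330 × (198.9 − 155.2)/(198.9 + 155.2) = 330 × 43.7/354.1 ≈ 41 m/s.

41 m/s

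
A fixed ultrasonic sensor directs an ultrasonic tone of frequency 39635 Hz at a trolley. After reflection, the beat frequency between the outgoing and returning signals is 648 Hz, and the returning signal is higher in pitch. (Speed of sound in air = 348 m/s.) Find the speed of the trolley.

2.82 m/s

Double Doppler shift off a moving reflector: f₂ = f₀ · (v + u)/(v − u) (u > 0 toward emitter).
Returning signal is higher, so f₂ = f₀ + Δf = 39635 + 648 = 40283 Hz.
Rearranging, u = v · (f₂ − f₀)/(f₂ + f₀) = 348 × 648/79918 ≈ 2.82 m/s.
So the trolley is moving at 2.82 m/s toward the emitter.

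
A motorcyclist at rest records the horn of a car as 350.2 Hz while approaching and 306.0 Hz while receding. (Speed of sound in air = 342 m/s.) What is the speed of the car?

23.0 m/s

f₁/f₂ = (v + v_s)/(v − v_s), so v_s = v · (f₁ − f₂)/(f₁ + f₂).
v_s = 342 × (350.2 − 306.0)/(350.2 + 306.0) = 342 × 44.2/656.2 ≈ 23.0 m/s.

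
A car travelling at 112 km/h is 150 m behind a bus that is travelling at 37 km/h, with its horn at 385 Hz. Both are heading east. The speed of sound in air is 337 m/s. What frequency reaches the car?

37 km/h = 10.28 m/s; 112 km/h = 31.11 m/s.
The car is behind, so the bus is moving away from it while the car is moving toward the bus.
General Doppler shift: f' = f · (v + v_o)/(v + v_s).
f' = 385 × (337 + 31.11)/(337 + 10.28) = 385 × 368.11/347.28 ≈ 408 Hz.

408 Hz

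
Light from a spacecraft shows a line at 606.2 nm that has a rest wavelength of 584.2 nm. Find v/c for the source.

λ'/λ₀ = 1.0377 > 1 (redshift), so the source is receding.
λ'/λ₀ = √((1 + β)/(1 − β)) for a receding source ⇒ β = (r² − 1)/(r² + 1) with r = λ'/λ₀.
β = (1.0767 − 1)/(1.0767 + 1) ≈ 0.037.

0.037c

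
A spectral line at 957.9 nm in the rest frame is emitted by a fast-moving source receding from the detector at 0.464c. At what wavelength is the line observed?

Relativistic Doppler for wavelength: λ' = λ₀ · √((1 + β)/(1 − β)).
λ' = 957.9 × √(1.4640/0.5360) = 957.9 × 1.65268 ≈ 1583.1 nm.

1583.1 nm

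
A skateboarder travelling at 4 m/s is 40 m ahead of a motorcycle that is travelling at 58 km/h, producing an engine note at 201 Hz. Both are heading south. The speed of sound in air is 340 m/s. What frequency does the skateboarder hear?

209 Hz

58 km/h = 16.11 m/s.
The skateboarder is ahead, so the motorcycle is moving toward it while the skateboarder is moving away from the motorcycle.
With source approaching and observer receding, f' = f · (v − v_o)/(v − v_s).
f' = 201 × (340 − 4)/(340 − 16.11) = 201 × 336/323.89 ≈ 209 Hz.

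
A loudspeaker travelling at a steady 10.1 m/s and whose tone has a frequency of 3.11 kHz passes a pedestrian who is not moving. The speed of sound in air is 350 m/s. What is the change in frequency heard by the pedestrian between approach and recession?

0.180 kHz

Approaching: f₁ = f · v/(v − v_s) = 3.11 × 350/339.9 ≈ 3.202 kHz.
Receding: f₂ = f · v/(v + v_s) = 3.11 × 350/360.1 ≈ 3.023 kHz.
Drop: f₁ − f₂ = 2f·v·v_s/(v² − v_s²) = 2 × 3.11 × 350 × 10.1/(350² − 10.1²) ≈ 0.180 kHz.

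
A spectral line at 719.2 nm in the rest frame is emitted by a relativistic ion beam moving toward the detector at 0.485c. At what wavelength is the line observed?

423.5 nm

Relativistic Doppler for wavelength: λ' = λ₀ · √((1 − β)/(1 + β)).
λ' = 719.2 × √(0.5150/1.4850) = 719.2 × 0.58890 ≈ 423.5 nm.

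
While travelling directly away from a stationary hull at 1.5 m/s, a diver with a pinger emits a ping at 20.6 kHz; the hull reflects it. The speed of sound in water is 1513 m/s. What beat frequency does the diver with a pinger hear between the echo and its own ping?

40.8 Hz

The hull receives the sound from a moving source: f₁ = f₀ · v/(v + v_e) = 20.6 × 1513/1514.5 ≈ 20.5796 kHz.
On the return leg the diver with a pinger is a moving observer: f₂ = f₁ · (v − v_e)/v = 20.5796 × 1511.5/1513 ≈ 20.5592 kHz.
Equivalently f₂ = f₀ · (v − v_e)/(v + v_e).
Beat against the emitted tone (with f₀ = 20600 Hz): |f₂ − f₀| = 2v_e·f₀/(v + v_e) = 2 × 1.5 × 20600/1514.5 ≈ 40.8 Hz.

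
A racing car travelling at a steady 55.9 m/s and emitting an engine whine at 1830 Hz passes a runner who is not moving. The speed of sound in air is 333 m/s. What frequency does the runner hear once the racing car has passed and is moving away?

1567 Hz

Receding: f₂ = f · v/(v + v_s) = 1830 × 333/388.9 ≈ 1567 Hz.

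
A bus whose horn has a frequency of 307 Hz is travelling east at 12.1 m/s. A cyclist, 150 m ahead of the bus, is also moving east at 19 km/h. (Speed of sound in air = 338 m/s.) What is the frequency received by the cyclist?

19 km/h = 5.278 m/s.
The cyclist is ahead, so the bus is moving toward it while the cyclist is moving away from the bus.
With source approaching and observer receding, f' = f · (v − v_o)/(v − v_s).
f' = 307 × (338 − 5.278)/(338 − 12.1) = 307 × 332.72/325.9 ≈ 313 Hz.

313 Hz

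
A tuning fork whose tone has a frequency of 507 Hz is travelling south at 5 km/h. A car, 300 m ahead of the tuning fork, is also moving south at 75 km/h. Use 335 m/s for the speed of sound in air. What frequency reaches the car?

5 km/h = 1.389 m/s; 75 km/h = 20.83 m/s.
The car is ahead, so the tuning fork is moving toward it while the car is moving away from the tuning fork.
General Doppler shift: f' = f · (v − v_o)/(v − v_s).
f' = 507 × (335 − 20.83)/(335 − 1.389) = 507 × 314.17/333.61 ≈ 477 Hz.

477 Hz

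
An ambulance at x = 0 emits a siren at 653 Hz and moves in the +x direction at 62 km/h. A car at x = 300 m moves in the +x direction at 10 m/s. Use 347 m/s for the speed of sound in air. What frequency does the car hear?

62 km/h = 17.22 m/s.
The observer lies on the +x side, so the source is heading toward the observer and the observer is heading away from the source.
With source approaching and observer receding, f' = f · (v − v_o)/(v − v_s).
f' = 653 × (347 − 10)/(347 − 17.22) = 653 × 337/329.78 ≈ 667 Hz.

667 Hz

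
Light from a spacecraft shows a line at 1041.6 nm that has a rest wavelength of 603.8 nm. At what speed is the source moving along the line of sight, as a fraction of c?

λ'/λ₀ = 1.7251 > 1 (redshift), so the source is receding.
λ'/λ₀ = √((1 + β)/(1 − β)) for a receding source ⇒ β = (r² − 1)/(r² + 1) with r = λ'/λ₀.
β = (2.9759 − 1)/(2.9759 + 1) ≈ 0.497.

0.497c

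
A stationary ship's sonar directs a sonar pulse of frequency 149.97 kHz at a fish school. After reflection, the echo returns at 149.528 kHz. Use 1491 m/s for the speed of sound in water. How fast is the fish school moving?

2.20 m/s

Double Doppler shift off a moving reflector: f₂ = f₀ · (v + u)/(v − u) (u > 0 toward emitter).
Rearranging, u = v · (f₂ − f₀)/(f₂ + f₀) = 1491 × -0.442/299.498 ≈ -2.20 m/s.
So the fish school is moving at 2.20 m/s away from the emitter.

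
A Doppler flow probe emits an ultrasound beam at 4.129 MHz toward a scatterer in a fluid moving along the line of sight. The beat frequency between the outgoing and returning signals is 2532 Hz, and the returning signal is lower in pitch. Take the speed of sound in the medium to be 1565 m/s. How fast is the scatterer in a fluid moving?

0.48 m/s

Double Doppler shift off a moving reflector: f₂ = f₀ · (v + u)/(v − u) (u > 0 toward emitter).
Returning signal is lower, so f₂ = f₀ − Δf = 4129000 − 2532 = 4126468 Hz.
Rearranging, u = v · (f₂ − f₀)/(f₂ + f₀) = 1565 × -2532/8255468 ≈ -0.48 m/s.
So the scatterer in a fluid is moving at 0.48 m/s away from the emitter.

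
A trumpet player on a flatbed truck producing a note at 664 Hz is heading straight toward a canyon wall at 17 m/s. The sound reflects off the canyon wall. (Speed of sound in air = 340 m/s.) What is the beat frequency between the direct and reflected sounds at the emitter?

The canyon wall receives the sound from a moving source: f₁ = f₀ · v/(v − v_e) = 664 × 340/323 ≈ 698.9 Hz.
On the return leg the trumpet player on a flatbed truck is a moving observer: f₂ = f₁ · (v + v_e)/v = 698.9 × 357/340 ≈ 733.9 Hz.
Beat against the emitted tone: |f₂ − f₀| = 2v_e·f₀/(v − v_e) = 2 × 17 × 664/323 ≈ 70 Hz.

70 Hz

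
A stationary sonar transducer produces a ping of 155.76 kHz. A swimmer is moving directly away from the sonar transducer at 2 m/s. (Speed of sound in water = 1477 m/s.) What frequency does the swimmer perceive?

155.5 kHz

Moving observer, stationary source: f' = f · (v − v_o)/v.
f' = 155.76 × (1477 − 2)/1477 = 155.76 × 1475/1477 ≈ 155.5 kHz.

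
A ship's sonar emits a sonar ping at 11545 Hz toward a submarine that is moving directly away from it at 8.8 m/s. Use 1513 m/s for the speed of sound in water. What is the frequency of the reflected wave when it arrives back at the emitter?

The submarine first receives the wave as a moving observer: f₁ = f₀ · (v − u)/v = 11545 × (1513 − 8.8)/1513 ≈ 11478 Hz.
The reflection then acts as a moving source: f₂ = f₁ · v/(v + u) ≈ 11411 Hz.
Equivalently f₂ = f₀ · (v − u)/(v + u).

11411 Hz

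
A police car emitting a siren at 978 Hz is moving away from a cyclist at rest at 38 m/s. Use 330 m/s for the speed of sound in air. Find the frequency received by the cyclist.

With the source moving away from a stationary observer, f' = f · v/(v + v_s).
f' = 978 × 330/(330 + 38) = 978 × 330/368 ≈ 877 Hz.

877 Hz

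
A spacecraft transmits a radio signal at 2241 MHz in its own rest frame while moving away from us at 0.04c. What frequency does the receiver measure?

2153.1 MHz

Relativistic Doppler for frequency: f' = f₀ · √((1 − β)/(1 + β)).
f' = 2241 × √(0.9600/1.0400) = 2241 × 0.96077 ≈ 2153.1 MHz.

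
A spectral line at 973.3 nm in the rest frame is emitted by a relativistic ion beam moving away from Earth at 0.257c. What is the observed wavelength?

Relativistic Doppler for wavelength: λ' = λ₀ · √((1 + β)/(1 − β)).
λ' = 973.3 × √(1.2570/0.7430) = 973.3 × 1.30069 ≈ 1266.0 nm.

1266.0 nm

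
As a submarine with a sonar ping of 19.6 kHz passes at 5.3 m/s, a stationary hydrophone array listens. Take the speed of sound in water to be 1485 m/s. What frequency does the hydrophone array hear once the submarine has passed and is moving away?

Receding: f₂ = f · v/(v + v_s) = 19.6 × 1485/1490.3 ≈ 19.53 kHz.

19.53 kHz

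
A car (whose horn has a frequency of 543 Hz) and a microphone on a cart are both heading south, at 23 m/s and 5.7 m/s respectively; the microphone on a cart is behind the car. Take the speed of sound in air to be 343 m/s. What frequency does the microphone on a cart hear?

The microphone on a cart is behind, so the car is moving away from it while the microphone on a cart is moving toward the car.
General Doppler shift: f' = f · (v + v_o)/(v + v_s).
f' = 543 × (343 + 5.7)/(343 + 23) = 543 × 348.7/366 ≈ 517 Hz.

517 Hz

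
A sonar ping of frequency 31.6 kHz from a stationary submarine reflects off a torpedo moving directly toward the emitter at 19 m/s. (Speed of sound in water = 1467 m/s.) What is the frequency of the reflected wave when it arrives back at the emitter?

32.4 kHz

At the torpedo (a moving observer), f₁ = f₀ · (v + u)/v = 31.6 × 1486/1467 ≈ 32.0 kHz.
On reflection it acts as a source moving toward the stationary detector: f₂ = f₁ · v/(v − u) = 32.0 × 1467/1448 ≈ 32.4 kHz.
Equivalently f₂ = f₀ · (v + u)/(v − u).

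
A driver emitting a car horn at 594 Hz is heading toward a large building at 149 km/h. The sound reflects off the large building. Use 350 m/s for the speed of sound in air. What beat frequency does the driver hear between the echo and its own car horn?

149 km/h = 41.39 m/s.
The large building receives the sound from a moving source: f₁ = f₀ · v/(v − v_e) = 594 × 350/308.61 ≈ 673.7 Hz.
On the return leg the driver is a moving observer: f₂ = f₁ · (v + v_e)/v = 673.7 × 391.39/350 ≈ 753.3 Hz.
Beat against the emitted tone: |f₂ − f₀| = 2v_e·f₀/(v − v_e) = 2 × 41.39 × 594/308.61 ≈ 159 Hz.

159 Hz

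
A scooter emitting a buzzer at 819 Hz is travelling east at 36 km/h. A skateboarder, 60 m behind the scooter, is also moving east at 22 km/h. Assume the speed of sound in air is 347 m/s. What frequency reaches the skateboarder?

36 km/h = 10 m/s; 22 km/h = 6.111 m/s.
The skateboarder is behind, so the scooter is moving away from it while the skateboarder is moving toward the scooter.
Both move, so f' = f · (v + v_o)/(v + v_s).
f' = 819 × (347 + 6.111)/(347 + 10) = 819 × 353.11/357 ≈ 810 Hz.

810 Hz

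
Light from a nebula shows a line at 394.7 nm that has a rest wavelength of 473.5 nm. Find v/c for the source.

0.180c

λ'/λ₀ = 0.8336 < 1 (blueshift), so the source is approaching.
λ'/λ₀ = √((1 − β)/(1 + β)) for an approaching source ⇒ β = (1 − r²)/(1 + r²) with r = λ'/λ₀.
β = (1 − 0.6949)/(1 + 0.6949) ≈ 0.180.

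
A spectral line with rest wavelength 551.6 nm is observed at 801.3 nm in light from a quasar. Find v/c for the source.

0.357

λ'/λ₀ = 1.4527 > 1 (redshift), so the source is receding.
λ'/λ₀ = √((1 + β)/(1 − β)) for a receding source ⇒ β = (r² − 1)/(r² + 1) with r = λ'/λ₀.
β = (2.1103 − 1)/(2.1103 + 1) ≈ 0.357.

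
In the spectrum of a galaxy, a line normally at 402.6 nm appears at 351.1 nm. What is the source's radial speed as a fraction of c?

λ'/λ₀ = 0.8721 < 1 (blueshift), so the source is approaching.
λ'/λ₀ = √((1 − β)/(1 + β)) for an approaching source ⇒ β = (1 − r²)/(1 + r²) with r = λ'/λ₀.
β = (1 − 0.7605)/(1 + 0.7605) ≈ 0.136.

0.136c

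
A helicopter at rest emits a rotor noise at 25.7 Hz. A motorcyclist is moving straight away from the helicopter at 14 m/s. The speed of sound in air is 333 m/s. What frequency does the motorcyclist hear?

24.6 Hz

Only the observer moves, away from the source, so f' = f · (v − v_o)/v.
f' = 25.7 × (333 − 14)/333 = 25.7 × 319/333 ≈ 24.6 Hz.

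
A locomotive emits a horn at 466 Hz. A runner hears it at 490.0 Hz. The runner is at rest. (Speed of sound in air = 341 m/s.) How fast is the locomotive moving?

f' > f, so the locomotive is approaching.
f' = f · v/(v − v_s) ⇒ v_s = v · |1 − f/f'|.
v_s = 341 × |1 − 466/490.0| = 341 × 0.04898 ≈ 16.7 m/s.

16.7 m/s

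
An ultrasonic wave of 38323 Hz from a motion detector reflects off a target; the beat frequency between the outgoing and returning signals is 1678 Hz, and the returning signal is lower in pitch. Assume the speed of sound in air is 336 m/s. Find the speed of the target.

7.5 m/s

Double Doppler shift off a moving reflector: f₂ = f₀ · (v + u)/(v − u) (u > 0 toward emitter).
Returning signal is lower, so f₂ = f₀ − Δf = 38323 − 1678 = 36645 Hz.
Rearranging, u = v · (f₂ − f₀)/(f₂ + f₀) = 336 × -1678/74968 ≈ -7.5 m/s.
So the target is moving at 7.5 m/s away from the emitter.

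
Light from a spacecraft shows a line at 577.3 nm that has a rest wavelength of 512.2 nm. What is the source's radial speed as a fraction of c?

λ'/λ₀ = 1.1271 > 1 (redshift), so the source is receding.
λ'/λ₀ = √((1 + β)/(1 − β)) for a receding source ⇒ β = (r² − 1)/(r² + 1) with r = λ'/λ₀.
β = (1.2704 − 1)/(1.2704 + 1) ≈ 0.119.

0.119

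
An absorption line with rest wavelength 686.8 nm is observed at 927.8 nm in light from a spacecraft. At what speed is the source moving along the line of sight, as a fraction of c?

0.292c

λ'/λ₀ = 1.3509 > 1 (redshift), so the source is receding.
λ'/λ₀ = √((1 + β)/(1 − β)) for a receding source ⇒ β = (r² − 1)/(r² + 1) with r = λ'/λ₀.
β = (1.8249 − 1)/(1.8249 + 1) ≈ 0.292.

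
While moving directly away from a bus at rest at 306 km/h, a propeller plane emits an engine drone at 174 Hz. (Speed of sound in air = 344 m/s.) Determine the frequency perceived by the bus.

140 Hz

306 km/h = 85 m/s.
With the source moving away from a stationary observer, f' = f · v/(v + v_s).
f' = 174 × 344/(344 + 85) = 174 × 344/429 ≈ 140 Hz.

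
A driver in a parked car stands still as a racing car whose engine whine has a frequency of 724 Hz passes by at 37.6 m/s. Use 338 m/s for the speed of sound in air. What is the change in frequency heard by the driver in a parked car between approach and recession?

163 Hz

Approaching: f₁ = f · v/(v − v_s) = 724 × 338/300.4 ≈ 815 Hz.
Receding: f₂ = f · v/(v + v_s) = 724 × 338/375.6 ≈ 652 Hz.
Drop: f₁ − f₂ = 2f·v·v_s/(v² − v_s²) = 2 × 724 × 338 × 37.6/(338² − 37.6²) ≈ 163 Hz.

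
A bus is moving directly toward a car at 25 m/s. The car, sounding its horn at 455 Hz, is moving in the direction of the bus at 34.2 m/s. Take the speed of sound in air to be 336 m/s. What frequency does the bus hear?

544 Hz

General Doppler shift: f' = f · (v + v_o)/(v − v_s).
f' = 455 × (336 + 25)/(336 − 34.2) = 455 × 361/301.8 ≈ 544 Hz.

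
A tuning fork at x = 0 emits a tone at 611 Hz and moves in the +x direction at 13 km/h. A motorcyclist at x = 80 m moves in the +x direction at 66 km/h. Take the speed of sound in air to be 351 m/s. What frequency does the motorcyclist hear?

585 Hz

13 km/h = 3.611 m/s; 66 km/h = 18.33 m/s.
The observer lies on the +x side, so the source is heading toward the observer and the observer is heading away from the source.
Both move, so f' = f · (v − v_o)/(v − v_s).
f' = 611 × (351 − 18.33)/(351 − 3.611) = 611 × 332.67/347.39 ≈ 585 Hz.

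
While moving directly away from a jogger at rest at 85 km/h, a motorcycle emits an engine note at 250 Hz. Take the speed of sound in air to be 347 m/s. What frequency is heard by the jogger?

234 Hz

85 km/h = 23.61 m/s.
Only the source moves, away from the listener, so f' = f · v/(v + v_s).
f' = 250 × 347/(347 + 23.61) = 250 × 347/370.6 ≈ 234 Hz.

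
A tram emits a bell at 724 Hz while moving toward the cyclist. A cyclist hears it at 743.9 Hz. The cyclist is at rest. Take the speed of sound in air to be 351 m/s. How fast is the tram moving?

9.4 m/s

f' = f · v/(v − v_s) ⇒ v_s = v · |1 − f/f'|.
v_s = 351 × |1 − 724/743.9| = 351 × 0.02675 ≈ 9.4 m/s.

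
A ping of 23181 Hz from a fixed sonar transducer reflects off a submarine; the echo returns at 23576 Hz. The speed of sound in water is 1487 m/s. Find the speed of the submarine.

Double Doppler shift off a moving reflector: f₂ = f₀ · (v + u)/(v − u) (u > 0 toward emitter).
Rearranging, u = v · (f₂ − f₀)/(f₂ + f₀) = 1487 × 395/46757 ≈ 12.6 m/s.
So the submarine is moving at 12.6 m/s toward the emitter.

12.6 m/s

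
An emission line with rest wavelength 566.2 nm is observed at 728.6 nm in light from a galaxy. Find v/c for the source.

0.247

λ'/λ₀ = 1.2868 > 1 (redshift), so the source is receding.
λ'/λ₀ = √((1 + β)/(1 − β)) for a receding source ⇒ β = (r² − 1)/(r² + 1) with r = λ'/λ₀.
β = (1.6559 − 1)/(1.6559 + 1) ≈ 0.247.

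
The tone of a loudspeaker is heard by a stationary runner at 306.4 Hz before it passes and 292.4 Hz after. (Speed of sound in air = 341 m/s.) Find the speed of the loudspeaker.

f₁/f₂ = (v + v_s)/(v − v_s), so v_s = v · (f₁ − f₂)/(f₁ + f₂).
v_s = 341 × (306.4 − 292.4)/(306.4 + 292.4) = 341 × 14.0/598.8 ≈ 8.0 m/s.

8.0 m/s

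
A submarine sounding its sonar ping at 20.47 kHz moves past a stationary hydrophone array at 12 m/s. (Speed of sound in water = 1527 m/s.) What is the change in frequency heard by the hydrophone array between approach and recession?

Approaching: f₁ = f · v/(v − v_s) = 20.47 × 1527/1515 ≈ 20.632 kHz.
Receding: f₂ = f · v/(v + v_s) = 20.47 × 1527/1539 ≈ 20.310 kHz.
Drop: f₁ − f₂ = 2f·v·v_s/(v² − v_s²) = 2 × 20.47 × 1527 × 12/(1527² − 12²) ≈ 0.322 kHz.

0.322 kHz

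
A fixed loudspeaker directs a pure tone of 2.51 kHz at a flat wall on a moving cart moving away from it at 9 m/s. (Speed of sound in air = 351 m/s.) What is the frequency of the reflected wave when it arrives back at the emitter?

2.38 kHz

The flat wall on a moving cart first receives the wave as a moving observer: f₁ = f₀ · (v − u)/v = 2.51 × (351 − 9)/351 ≈ 2.45 kHz.
On reflection it acts as a source moving away from the stationary detector: f₂ = f₁ · v/(v + u) = 2.45 × 351/360 ≈ 2.38 kHz.
Equivalently f₂ = f₀ · (v − u)/(v + u).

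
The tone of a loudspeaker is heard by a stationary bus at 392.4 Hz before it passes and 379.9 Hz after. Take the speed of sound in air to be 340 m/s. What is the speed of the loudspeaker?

f₁/f₂ = (v + v_s)/(v − v_s), so v_s = v · (f₁ − f₂)/(f₁ + f₂).
v_s = 340 × (392.4 − 379.9)/(392.4 + 379.9) = 340 × 12.5/772.3 ≈ 5.5 m/s.

5.5 m/s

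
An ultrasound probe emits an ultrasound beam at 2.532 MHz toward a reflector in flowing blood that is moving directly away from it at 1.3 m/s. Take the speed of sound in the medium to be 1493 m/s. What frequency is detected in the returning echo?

2.528 MHz

The reflector in flowing blood first receives the wave as a moving observer: f₁ = f₀ · (v − u)/v = 2.532 × (1493 − 1.3)/1493 ≈ 2.530 MHz.
On reflection it acts as a source moving away from the stationary detector: f₂ = f₁ · v/(v + u) = 2.530 × 1493/1494.3 ≈ 2.528 MHz.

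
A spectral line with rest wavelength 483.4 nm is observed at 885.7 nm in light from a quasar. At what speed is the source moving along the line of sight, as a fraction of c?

0.541c

λ'/λ₀ = 1.8322 > 1 (redshift), so the source is receding.
λ'/λ₀ = √((1 + β)/(1 − β)) for a receding source ⇒ β = (r² − 1)/(r² + 1) with r = λ'/λ₀.
β = (3.3571 − 1)/(3.3571 + 1) ≈ 0.541.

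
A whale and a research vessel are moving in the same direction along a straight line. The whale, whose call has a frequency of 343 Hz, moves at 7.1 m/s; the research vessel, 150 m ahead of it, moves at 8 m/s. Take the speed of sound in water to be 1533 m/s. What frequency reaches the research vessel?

The research vessel is ahead, so the whale is moving toward it while the research vessel is moving away from the whale.
General Doppler shift: f' = f · (v − v_o)/(v − v_s).
f' = 343 × (1533 − 8)/(1533 − 7.1) = 343 × 1525/1525.9 ≈ 343 Hz.

343 Hz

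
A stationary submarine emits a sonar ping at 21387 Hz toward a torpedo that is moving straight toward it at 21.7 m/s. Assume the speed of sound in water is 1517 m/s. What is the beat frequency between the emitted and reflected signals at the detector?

The torpedo first receives the wave as a moving observer: f₁ = f₀ · (v + u)/v = 21387 × (1517 + 21.7)/1517 ≈ 21693 Hz.
The reflection then acts as a moving source: f₂ = f₁ · v/(v − u) ≈ 22008 Hz.
Beat frequency: |f₂ − f₀| = 2u·f₀/(v − u) = 2 × 21.7 × 21387/1495.3 ≈ 621 Hz.

621 Hz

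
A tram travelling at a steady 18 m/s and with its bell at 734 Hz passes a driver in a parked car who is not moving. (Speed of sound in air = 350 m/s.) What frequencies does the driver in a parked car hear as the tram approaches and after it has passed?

774 Hz approaching; 698 Hz receding

Approaching: f₁ = f · v/(v − v_s) = 734 × 350/332 ≈ 774 Hz.
Receding: f₂ = f · v/(v + v_s) = 734 × 350/368 ≈ 698 Hz.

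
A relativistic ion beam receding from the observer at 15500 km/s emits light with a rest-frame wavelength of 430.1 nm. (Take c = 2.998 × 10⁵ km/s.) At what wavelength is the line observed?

β = v/c = 15500/299800 = 0.0517.
Relativistic Doppler for wavelength: λ' = λ₀ · √((1 + β)/(1 − β)).
λ' = 430.1 × √(1.0517/0.9483) = 430.1 × 1.05311 ≈ 452.9 nm.

452.9 nm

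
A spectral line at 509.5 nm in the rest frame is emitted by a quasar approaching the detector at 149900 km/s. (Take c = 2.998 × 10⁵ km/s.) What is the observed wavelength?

β = v/c = 149900/299800 = 0.5000.
Relativistic Doppler for wavelength: λ' = λ₀ · √((1 − β)/(1 + β)).
λ' = 509.5 × √(0.5000/1.5000) = 509.5 × 0.57735 ≈ 294.2 nm.

294.2 nm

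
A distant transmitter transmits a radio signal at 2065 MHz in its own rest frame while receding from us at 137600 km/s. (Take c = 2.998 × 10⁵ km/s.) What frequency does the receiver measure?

1257.5 MHz

β = v/c = 137600/299800 = 0.4590.
Relativistic Doppler for frequency: f' = f₀ · √((1 − β)/(1 + β)).
f' = 2065 × √(0.5410/1.4590) = 2065 × 0.60896 ≈ 1257.5 MHz.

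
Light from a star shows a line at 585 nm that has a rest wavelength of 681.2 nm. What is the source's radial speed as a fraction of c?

0.151

λ'/λ₀ = 0.8588 < 1 (blueshift), so the source is approaching.
λ'/λ₀ = √((1 − β)/(1 + β)) for an approaching source ⇒ β = (1 − r²)/(1 + r²) with r = λ'/λ₀.
β = (1 − 0.7375)/(1 + 0.7375) ≈ 0.151.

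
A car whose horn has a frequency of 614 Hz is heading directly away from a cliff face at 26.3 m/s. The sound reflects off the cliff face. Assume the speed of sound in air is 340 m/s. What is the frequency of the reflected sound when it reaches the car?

The cliff face receives the sound from a moving source: f₁ = f₀ · v/(v + v_e) = 614 × 340/366.3 ≈ 570 Hz.
On the return leg the car is a moving observer: f₂ = f₁ · (v − v_e)/v = 570 × 313.7/340 ≈ 526 Hz.

526 Hz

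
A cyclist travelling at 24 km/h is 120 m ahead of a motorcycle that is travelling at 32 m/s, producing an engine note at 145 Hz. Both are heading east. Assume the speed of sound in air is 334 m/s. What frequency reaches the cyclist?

24 km/h = 6.667 m/s.
The cyclist is ahead, so the motorcycle is moving toward it while the cyclist is moving away from the motorcycle.
With source approaching and observer receding, f' = f · (v − v_o)/(v − v_s).
f' = 145 × (334 − 6.667)/(334 − 32) = 145 × 327.33/302 ≈ 157 Hz.

157 Hz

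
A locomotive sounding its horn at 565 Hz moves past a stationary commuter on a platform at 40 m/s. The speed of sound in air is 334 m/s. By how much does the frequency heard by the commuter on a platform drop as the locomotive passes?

Approaching: f₁ = f · v/(v − v_s) = 565 × 334/294 ≈ 642 Hz.
Receding: f₂ = f · v/(v + v_s) = 565 × 334/374 ≈ 505 Hz.
Drop: f₁ − f₂ = 2f·v·v_s/(v² − v_s²) = 2 × 565 × 334 × 40/(334² − 40²) ≈ 137 Hz.

137 Hz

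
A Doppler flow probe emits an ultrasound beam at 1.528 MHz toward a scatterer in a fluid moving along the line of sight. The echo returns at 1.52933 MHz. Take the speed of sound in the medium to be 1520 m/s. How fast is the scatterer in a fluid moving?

0.66 m/s

Double Doppler shift off a moving reflector: f₂ = f₀ · (v + u)/(v − u) (u > 0 toward emitter).
Rearranging, u = v · (f₂ − f₀)/(f₂ + f₀) = 1520 × 0.00133/3.05733 ≈ 0.66 m/s.
So the scatterer in a fluid is moving at 0.66 m/s toward the emitter.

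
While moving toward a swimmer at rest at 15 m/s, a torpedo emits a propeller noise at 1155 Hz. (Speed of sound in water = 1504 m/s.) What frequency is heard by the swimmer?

Moving source, stationary observer: f' = f · v/(v − v_s) since the source is approaching.
f' = 1155 × 1504/(1504 − 15) = 1155 × 1504/1489 ≈ 1167 Hz.

1167 Hz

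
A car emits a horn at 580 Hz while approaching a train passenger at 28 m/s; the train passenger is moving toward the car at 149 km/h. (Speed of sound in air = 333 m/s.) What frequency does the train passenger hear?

149 km/h = 41.39 m/s.
General Doppler shift: f' = f · (v + v_o)/(v − v_s).
f' = 580 × (333 + 41.39)/(333 − 28) = 580 × 374.39/305 ≈ 712 Hz.

712 Hz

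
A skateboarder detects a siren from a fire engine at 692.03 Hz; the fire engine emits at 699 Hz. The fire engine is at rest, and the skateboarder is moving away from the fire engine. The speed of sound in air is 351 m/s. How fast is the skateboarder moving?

f' = f · (v − v_o)/v ⇒ v_o = v · |f'/f − 1|.
v_o = 351 × |692.03/699 − 1| = 351 × 0.009971 ≈ 3.5 m/s.

3.5 m/s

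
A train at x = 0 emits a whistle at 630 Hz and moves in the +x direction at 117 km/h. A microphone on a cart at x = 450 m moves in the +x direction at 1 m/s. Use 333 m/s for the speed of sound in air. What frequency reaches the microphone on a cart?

117 km/h = 32.5 m/s.
The observer lies on the +x side, so the source is heading toward the observer and the observer is heading away from the source.
Both move, so f' = f · (v − v_o)/(v − v_s).
f' = 630 × (333 − 1)/(333 − 32.5) = 630 × 332/300.5 ≈ 696 Hz.

696 Hz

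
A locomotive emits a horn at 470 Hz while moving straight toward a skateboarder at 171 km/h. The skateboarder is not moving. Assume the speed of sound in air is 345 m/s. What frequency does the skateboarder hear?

545 Hz

171 km/h = 47.5 m/s.
Only the source moves, toward the listener, so f' = f · v/(v − v_s).
f' = 470 × 345/(345 − 47.5) = 470 × 345/297.5 ≈ 545 Hz.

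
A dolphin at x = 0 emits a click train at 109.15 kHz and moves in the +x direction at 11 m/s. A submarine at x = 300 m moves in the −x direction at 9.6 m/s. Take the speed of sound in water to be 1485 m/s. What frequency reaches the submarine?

110.7 kHz

The observer lies on the +x side, so the source is heading toward the observer and the observer is heading toward the source.
With source approaching and observer approaching, f' = f · (v + v_o)/(v − v_s).
f' = 109.15 × (1485 + 9.6)/(1485 − 11) = 109.15 × 1494.6/1474 ≈ 110.7 kHz.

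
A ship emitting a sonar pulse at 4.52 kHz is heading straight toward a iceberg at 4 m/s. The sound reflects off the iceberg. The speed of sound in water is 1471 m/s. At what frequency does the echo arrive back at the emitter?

The iceberg receives the sound from a moving source: f₁ = f₀ · v/(v − v_e) = 4.52 × 1471/1467 ≈ 4.53 kHz.
On the return leg the ship is a moving observer: f₂ = f₁ · (v + v_e)/v = 4.53 × 1475/1471 ≈ 4.54 kHz.
Equivalently f₂ = f₀ · (v + v_e)/(v − v_e).

4.54 kHz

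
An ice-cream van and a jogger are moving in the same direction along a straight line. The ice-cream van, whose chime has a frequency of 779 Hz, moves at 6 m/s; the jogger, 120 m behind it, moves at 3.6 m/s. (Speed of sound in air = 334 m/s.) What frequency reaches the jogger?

774 Hz

The jogger is behind, so the ice-cream van is moving away from it while the jogger is moving toward the ice-cream van.
Both move, so f' = f · (v + v_o)/(v + v_s).
f' = 779 × (334 + 3.6)/(334 + 6) = 779 × 337.6/340 ≈ 774 Hz.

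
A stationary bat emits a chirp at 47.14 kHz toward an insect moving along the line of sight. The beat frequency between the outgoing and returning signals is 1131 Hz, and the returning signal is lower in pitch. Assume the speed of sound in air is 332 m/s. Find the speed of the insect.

4.0 m/s

Double Doppler shift off a moving reflector: f₂ = f₀ · (v + u)/(v − u) (u > 0 toward emitter).
Returning signal is lower, so f₂ = f₀ − Δf = 47140 − 1131 = 46009 Hz.
Rearranging, u = v · (f₂ − f₀)/(f₂ + f₀) = 332 × -1131/93149 ≈ -4.0 m/s.
So the insect is moving at 4.0 m/s away from the emitter.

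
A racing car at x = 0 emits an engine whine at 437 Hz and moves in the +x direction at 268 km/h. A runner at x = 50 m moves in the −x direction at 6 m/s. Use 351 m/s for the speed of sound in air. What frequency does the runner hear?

564 Hz

268 km/h = 74.44 m/s.
The observer lies on the +x side, so the source is heading toward the observer and the observer is heading toward the source.
General Doppler shift: f' = f · (v + v_o)/(v − v_s).
f' = 437 × (351 + 6)/(351 − 74.44) = 437 × 357/276.56 ≈ 564 Hz.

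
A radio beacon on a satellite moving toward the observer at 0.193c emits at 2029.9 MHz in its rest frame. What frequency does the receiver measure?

2468.1 MHz

Relativistic Doppler for frequency: f' = f₀ · √((1 + β)/(1 − β)).
f' = 2029.9 × √(1.1930/0.8070) = 2029.9 × 1.21586 ≈ 2468.1 MHz.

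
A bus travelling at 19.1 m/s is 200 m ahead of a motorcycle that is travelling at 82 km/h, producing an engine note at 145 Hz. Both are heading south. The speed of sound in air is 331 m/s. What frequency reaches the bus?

82 km/h = 22.78 m/s.
The bus is ahead, so the motorcycle is moving toward it while the bus is moving away from the motorcycle.
Both move, so f' = f · (v − v_o)/(v − v_s).
f' = 145 × (331 − 19.1)/(331 − 22.78) = 145 × 311.9/308.22 ≈ 147 Hz.

147 Hz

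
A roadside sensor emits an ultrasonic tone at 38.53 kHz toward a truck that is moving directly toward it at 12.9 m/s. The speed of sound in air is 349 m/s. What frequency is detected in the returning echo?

The truck first receives the wave as a moving observer: f₁ = f₀ · (v + u)/v = 38.53 × (349 + 12.9)/349 ≈ 40.0 kHz.
The reflection then acts as a moving source: f₂ = f₁ · v/(v − u) ≈ 41.5 kHz.
Equivalently f₂ = f₀ · (v + u)/(v − u).

41.5 kHz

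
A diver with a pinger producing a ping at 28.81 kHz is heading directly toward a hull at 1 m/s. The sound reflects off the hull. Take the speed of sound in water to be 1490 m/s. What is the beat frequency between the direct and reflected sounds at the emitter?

38.7 Hz

The hull receives the sound from a moving source: f₁ = f₀ · v/(v − v_e) = 28.81 × 1490/1489 ≈ 28.8293 kHz.
On the return leg the diver with a pinger is a moving observer: f₂ = f₁ · (v + v_e)/v = 28.8293 × 1491/1490 ≈ 28.8487 kHz.
Beat against the emitted tone (with f₀ = 28810 Hz): |f₂ − f₀| = 2v_e·f₀/(v − v_e) = 2 × 1 × 28810/1489 ≈ 38.7 Hz.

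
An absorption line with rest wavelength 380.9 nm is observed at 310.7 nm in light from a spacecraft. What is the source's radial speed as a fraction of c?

0.201c

λ'/λ₀ = 0.8157 < 1 (blueshift), so the source is approaching.
λ'/λ₀ = √((1 − β)/(1 + β)) for an approaching source ⇒ β = (1 − r²)/(1 + r²) with r = λ'/λ₀.
β = (1 − 0.6654)/(1 + 0.6654) ≈ 0.201.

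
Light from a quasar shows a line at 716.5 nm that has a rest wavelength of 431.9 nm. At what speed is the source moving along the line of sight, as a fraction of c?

0.467

λ'/λ₀ = 1.6589 > 1 (redshift), so the source is receding.
λ'/λ₀ = √((1 + β)/(1 − β)) for a receding source ⇒ β = (r² − 1)/(r² + 1) with r = λ'/λ₀.
β = (2.7521 − 1)/(2.7521 + 1) ≈ 0.467.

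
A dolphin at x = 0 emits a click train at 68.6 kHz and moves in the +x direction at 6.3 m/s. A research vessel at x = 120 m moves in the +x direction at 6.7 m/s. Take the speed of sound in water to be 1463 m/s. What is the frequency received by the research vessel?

68.6 kHz

The observer lies on the +x side, so the source is heading toward the observer and the observer is heading away from the source.
General Doppler shift: f' = f · (v − v_o)/(v − v_s).
f' = 68.6 × (1463 − 6.7)/(1463 − 6.3) = 68.6 × 1456.3/1456.7 ≈ 68.6 kHz.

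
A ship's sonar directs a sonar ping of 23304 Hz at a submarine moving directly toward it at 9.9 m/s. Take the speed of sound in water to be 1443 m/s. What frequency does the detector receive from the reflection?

At the submarine (a moving observer), f₁ = f₀ · (v + u)/v = 23304 × 1452.9/1443 ≈ 23464 Hz.
On reflection it acts as a source moving toward the stationary detector: f₂ = f₁ · v/(v − u) = 23464 × 1443/1433.1 ≈ 23626 Hz.
Equivalently f₂ = f₀ · (v + u)/(v − u).

23626 Hz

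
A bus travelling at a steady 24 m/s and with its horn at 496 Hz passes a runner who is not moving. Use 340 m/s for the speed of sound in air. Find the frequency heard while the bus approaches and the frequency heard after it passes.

Approaching: f₁ = f · v/(v − v_s) = 496 × 340/316 ≈ 534 Hz.
Receding: f₂ = f · v/(v + v_s) = 496 × 340/364 ≈ 463 Hz.

534 Hz approaching; 463 Hz receding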